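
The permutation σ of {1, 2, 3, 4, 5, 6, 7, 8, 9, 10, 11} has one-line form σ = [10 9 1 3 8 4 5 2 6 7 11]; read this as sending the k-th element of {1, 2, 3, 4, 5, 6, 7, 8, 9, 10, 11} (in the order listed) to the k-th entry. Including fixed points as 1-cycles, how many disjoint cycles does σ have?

2

The cycle decomposition is (1, 10, 7, 5, 8, 2, 9, 6, 4, 3)(11), which has 2 cycles (counting 1-cycles).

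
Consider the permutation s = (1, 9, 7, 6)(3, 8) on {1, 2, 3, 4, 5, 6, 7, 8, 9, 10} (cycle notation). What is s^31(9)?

1

9 lies in the 4-cycle (1, 9, 7, 6).
Powers repeat with period 4 on this cycle, and 31 mod 4 = 3, so s^31(9) = s^3(9).
Stepping 3 places around the cycle: 9 → 7 → 6 → 1.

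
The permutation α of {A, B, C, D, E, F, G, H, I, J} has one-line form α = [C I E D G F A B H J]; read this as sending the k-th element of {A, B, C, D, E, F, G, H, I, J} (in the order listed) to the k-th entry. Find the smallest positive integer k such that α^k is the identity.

12

The disjoint-cycle form of α has cycle lengths 4, 3, 1, 1, 1.
Since disjoint cycles commute, ord(α) = lcm(4, 3) = 12.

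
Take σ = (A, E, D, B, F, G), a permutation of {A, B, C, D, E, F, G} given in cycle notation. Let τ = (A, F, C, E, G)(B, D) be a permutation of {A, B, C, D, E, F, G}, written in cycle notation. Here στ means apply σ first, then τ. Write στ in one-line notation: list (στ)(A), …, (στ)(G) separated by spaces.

G C E D B A F

For each element, apply σ then τ: A → E → G; B → F → C; C → C → E; D → B → D; E → D → B; F → G → A; G → A → F.
So στ in one-line form is G C E D B A F.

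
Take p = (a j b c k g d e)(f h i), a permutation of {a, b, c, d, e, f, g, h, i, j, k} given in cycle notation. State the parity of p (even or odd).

The cycle lengths are 8, 3.
A cycle of length ℓ contributes ℓ−1 transpositions, so p is a product of 7 + 2 = 9 transpositions — odd.

odd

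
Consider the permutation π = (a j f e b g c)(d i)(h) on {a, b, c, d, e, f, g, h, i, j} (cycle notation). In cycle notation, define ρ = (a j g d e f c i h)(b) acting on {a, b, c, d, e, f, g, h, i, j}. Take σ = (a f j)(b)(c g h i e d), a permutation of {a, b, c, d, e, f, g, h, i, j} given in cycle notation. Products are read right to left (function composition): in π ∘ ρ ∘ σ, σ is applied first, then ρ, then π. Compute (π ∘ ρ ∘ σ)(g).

j

Chase g: σ(g) = h; ρ(h) = a; π(a) = j. Hence (π ∘ ρ ∘ σ)(g) = j.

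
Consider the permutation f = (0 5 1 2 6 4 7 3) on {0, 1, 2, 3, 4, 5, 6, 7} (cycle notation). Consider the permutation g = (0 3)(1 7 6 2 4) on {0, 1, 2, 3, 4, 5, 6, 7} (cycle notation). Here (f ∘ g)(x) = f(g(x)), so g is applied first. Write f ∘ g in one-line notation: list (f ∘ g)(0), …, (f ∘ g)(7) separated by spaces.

0 3 7 5 2 1 6 4

Chase each element through g then f: 0 → 3 → 0; 1 → 7 → 3; 2 → 4 → 7; 3 → 0 → 5; 4 → 1 → 2; 5 → 5 → 1; 6 → 2 → 6; 7 → 6 → 4.
Collecting the images, f ∘ g = [0 3 7 5 2 1 6 4].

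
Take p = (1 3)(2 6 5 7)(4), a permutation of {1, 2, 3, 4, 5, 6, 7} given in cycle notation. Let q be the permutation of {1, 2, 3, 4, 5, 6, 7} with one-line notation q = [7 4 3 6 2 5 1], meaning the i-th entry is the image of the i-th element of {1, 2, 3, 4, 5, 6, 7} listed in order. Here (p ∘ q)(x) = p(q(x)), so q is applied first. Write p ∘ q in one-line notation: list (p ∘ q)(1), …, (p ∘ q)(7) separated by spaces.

(p ∘ q)(x) = p(q(x)). Computing each image: p(q(1)) = p(7) = 2, p(q(2)) = p(4) = 4, p(q(3)) = p(3) = 1, p(q(4)) = p(6) = 5, p(q(5)) = p(2) = 6, p(q(6)) = p(5) = 7, p(q(7)) = p(1) = 3.
Hence p ∘ q = [2 4 1 5 6 7 3].

2 4 1 5 6 7 3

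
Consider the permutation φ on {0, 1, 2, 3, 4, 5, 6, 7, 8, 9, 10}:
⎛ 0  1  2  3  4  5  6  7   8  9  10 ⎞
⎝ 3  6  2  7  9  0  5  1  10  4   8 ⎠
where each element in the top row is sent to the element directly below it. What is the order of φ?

Decomposing into disjoint cycles gives cycle lengths 6, 2, 2, 1.
The order is lcm(6, 2, 2) = 6.

6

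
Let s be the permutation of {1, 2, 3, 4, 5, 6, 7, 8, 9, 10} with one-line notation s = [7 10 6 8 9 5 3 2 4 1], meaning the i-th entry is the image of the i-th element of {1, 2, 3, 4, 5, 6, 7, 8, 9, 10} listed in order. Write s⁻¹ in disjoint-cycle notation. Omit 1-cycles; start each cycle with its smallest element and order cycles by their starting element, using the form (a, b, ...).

(1, 10, 2, 8, 4, 9, 5, 6, 3, 7)

The cycle decomposition of s is (1, 7, 3, 6, 5, 9, 4, 8, 2, 10).
Reversing each cycle (and rotating so the smallest element leads) gives s⁻¹ = (1, 10, 2, 8, 4, 9, 5, 6, 3, 7).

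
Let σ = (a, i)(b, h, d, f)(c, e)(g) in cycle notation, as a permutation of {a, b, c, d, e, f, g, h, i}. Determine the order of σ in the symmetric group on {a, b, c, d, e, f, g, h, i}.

The cycle type of σ is (4, 2, 2, 1).
The order of σ is the least common multiple of its cycle lengths: lcm(4, 2, 2) = 4.

4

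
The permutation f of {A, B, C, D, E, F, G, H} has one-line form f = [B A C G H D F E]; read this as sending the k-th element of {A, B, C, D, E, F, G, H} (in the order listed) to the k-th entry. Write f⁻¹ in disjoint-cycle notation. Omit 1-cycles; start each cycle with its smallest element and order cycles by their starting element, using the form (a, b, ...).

The cycle decomposition of f is (A, B)(D, G, F)(E, H).
The inverse reverses every cycle; in canonical form, f⁻¹ = (A, B)(D, F, G)(E, H).

(A, B)(D, F, G)(E, H)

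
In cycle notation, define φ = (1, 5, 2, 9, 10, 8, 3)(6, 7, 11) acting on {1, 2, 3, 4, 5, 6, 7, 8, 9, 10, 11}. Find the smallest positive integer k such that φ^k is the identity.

21

The cycle type of φ is (7, 3, 1).
The order of φ is the least common multiple of its cycle lengths: lcm(7, 3) = 21.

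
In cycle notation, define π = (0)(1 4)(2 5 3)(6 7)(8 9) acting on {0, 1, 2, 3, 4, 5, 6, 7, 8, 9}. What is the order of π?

6

The cycle type of π is (3, 2, 2, 2, 1).
The order of π is the least common multiple of its cycle lengths: lcm(3, 2, 2, 2) = 6.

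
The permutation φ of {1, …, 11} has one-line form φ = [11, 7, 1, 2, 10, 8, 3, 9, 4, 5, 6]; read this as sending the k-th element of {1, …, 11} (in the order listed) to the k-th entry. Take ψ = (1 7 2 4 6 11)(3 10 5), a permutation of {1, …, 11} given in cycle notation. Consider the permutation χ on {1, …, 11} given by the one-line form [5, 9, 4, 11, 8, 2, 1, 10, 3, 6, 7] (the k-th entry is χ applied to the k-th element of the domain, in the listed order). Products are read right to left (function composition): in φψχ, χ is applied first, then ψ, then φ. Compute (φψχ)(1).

1

Chase 1: χ(1) = 5; ψ(5) = 3; φ(3) = 1. Hence (φψχ)(1) = 1.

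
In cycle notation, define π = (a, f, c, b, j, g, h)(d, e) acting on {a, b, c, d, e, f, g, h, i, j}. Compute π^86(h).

h lies in the 7-cycle (a, f, c, b, j, g, h).
Powers repeat with period 7 on this cycle, and 86 mod 7 = 2, so π^86(h) = π^2(h).
Advancing 2 steps from h: h → a → f.

f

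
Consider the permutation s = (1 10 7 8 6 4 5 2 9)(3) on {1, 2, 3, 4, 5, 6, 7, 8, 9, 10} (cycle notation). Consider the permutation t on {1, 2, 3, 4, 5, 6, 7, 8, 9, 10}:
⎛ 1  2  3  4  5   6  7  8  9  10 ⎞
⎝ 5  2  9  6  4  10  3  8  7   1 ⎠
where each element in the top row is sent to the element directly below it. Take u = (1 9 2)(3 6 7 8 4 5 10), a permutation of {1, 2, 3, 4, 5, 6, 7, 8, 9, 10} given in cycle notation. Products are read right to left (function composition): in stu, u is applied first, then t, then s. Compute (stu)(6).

(stu)(6) = s(t(u(6))). u(6) = 7, then t(7) = 3, then s(3) = 3, so the result is 3.

3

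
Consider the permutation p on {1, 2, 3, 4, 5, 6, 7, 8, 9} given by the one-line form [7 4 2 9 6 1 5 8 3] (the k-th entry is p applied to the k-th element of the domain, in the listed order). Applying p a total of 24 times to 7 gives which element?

7

Tracing 7 → 5 → … returns to 7 after 4 steps, so 7 lies in a 4-cycle (1 7 5 6).
Powers repeat with period 4 on this cycle, and 24 mod 4 = 0, so p^24(7) = p^0(7).
So p^24(7) = 7.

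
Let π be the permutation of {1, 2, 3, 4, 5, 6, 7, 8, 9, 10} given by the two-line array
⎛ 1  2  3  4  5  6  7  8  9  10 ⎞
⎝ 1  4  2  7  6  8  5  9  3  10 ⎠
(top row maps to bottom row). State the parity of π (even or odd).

odd

In disjoint-cycle form the cycle lengths are 8, 1, 1.
A cycle is odd iff its length is even; π has 1 even-length cycle, so sgn(π) = (−1)^1 and π is odd.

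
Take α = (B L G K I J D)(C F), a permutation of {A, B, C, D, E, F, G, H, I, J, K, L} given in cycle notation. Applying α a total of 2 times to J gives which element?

J lies in the 7-cycle (B L G K I J D).
Advancing 2 steps from J: J → D → B.

B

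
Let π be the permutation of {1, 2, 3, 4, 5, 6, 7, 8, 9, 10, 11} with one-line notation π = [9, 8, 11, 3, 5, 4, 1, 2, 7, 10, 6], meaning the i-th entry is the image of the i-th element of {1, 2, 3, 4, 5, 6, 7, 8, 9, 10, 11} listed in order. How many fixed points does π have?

2

The fixed points (elements with π(x) = x) are {5, 10}, so there are 2.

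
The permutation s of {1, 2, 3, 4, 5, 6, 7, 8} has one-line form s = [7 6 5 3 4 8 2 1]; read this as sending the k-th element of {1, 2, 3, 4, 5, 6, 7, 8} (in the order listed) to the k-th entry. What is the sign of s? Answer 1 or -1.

1

In disjoint-cycle form the cycle lengths are 5, 3.
A cycle is odd iff its length is even; s has 0 even-length cycles, so sgn(s) = (−1)^0 and s is even.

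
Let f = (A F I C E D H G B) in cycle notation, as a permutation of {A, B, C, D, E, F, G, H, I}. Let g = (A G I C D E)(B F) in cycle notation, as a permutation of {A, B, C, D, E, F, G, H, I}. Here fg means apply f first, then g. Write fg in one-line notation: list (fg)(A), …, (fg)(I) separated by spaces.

B G A H E C F I D

Chase each element through f then g: A → F → B; B → A → G; C → E → A; D → H → H; E → D → E; F → I → C; G → B → F; H → G → I; I → C → D.
So fg in one-line form is B G A H E C F I D.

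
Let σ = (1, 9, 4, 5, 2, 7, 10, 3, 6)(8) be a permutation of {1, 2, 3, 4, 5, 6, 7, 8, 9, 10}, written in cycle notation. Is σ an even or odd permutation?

The cycle lengths are 9, 1.
A cycle of length ℓ contributes ℓ−1 transpositions, so σ is a product of 8 transpositions — even.

even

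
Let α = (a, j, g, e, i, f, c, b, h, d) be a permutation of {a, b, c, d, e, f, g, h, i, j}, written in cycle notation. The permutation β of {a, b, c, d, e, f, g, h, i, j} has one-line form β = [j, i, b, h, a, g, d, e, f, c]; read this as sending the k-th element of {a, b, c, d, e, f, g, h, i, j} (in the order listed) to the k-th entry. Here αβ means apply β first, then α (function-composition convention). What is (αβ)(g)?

a

First apply β: β(g) = d, then α(d) = a. Thus (αβ)(g) = a.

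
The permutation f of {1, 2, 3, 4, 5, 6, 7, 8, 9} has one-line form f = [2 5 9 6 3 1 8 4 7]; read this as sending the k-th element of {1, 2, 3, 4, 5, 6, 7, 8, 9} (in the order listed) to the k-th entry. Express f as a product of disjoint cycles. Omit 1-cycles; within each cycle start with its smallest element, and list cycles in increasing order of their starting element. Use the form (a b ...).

(1 2 5 3 9 7 8 4 6)

Start at 1 and follow images: 1 → 2 → 5 → 3 → 9 → 7 → 8 → 4 → 6 → 1, giving the cycle (1 2 5 3 9 7 8 4 6).
Repeating from the next unused element and collecting all non-trivial cycles gives (1 2 5 3 9 7 8 4 6).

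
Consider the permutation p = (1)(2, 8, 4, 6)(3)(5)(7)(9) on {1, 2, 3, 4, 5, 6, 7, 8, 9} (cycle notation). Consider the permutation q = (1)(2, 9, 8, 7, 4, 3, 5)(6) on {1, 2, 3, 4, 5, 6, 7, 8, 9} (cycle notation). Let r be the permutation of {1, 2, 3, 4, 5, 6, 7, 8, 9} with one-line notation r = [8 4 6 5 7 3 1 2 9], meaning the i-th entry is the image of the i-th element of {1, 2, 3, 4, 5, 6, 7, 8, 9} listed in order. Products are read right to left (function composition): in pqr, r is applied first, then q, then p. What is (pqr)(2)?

Chase 2: r(2) = 4; q(4) = 3; p(3) = 3. Hence (pqr)(2) = 3.

3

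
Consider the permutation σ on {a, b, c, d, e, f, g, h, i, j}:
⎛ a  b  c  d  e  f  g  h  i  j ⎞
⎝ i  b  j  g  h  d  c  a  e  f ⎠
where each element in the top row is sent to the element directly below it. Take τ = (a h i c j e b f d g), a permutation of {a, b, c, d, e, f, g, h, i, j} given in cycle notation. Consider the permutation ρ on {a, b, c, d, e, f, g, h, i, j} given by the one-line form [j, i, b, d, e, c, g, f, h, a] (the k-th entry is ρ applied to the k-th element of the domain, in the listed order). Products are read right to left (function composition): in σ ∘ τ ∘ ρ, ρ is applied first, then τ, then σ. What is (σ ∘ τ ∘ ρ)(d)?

Chase d: ρ(d) = d; τ(d) = g; σ(g) = c. Hence (σ ∘ τ ∘ ρ)(d) = c.

c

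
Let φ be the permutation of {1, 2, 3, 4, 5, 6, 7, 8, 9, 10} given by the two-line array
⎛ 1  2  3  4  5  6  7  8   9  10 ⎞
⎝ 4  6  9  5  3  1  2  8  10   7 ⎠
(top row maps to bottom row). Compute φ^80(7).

10

Tracing 7 → 2 → … returns to 7 after 9 steps, so 7 lies in a 9-cycle (1, 4, 5, 3, 9, 10, 7, 2, 6).
On a 9-cycle, φ^9 is the identity, so φ^80 = φ^8 there (80 ≡ 8 mod 9).
Stepping 8 places around the cycle: 7 → 2 → 6 → 1 → 4 → 5 → 3 → 9 → 10.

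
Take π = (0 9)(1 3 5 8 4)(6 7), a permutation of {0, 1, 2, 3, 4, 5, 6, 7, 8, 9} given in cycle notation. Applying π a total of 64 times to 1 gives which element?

1 lies in the 5-cycle (1 3 5 8 4).
Powers repeat with period 5 on this cycle, and 64 mod 5 = 4, so π^64(1) = π^4(1).
Stepping 4 places around the cycle: 1 → 3 → 5 → 8 → 4.

4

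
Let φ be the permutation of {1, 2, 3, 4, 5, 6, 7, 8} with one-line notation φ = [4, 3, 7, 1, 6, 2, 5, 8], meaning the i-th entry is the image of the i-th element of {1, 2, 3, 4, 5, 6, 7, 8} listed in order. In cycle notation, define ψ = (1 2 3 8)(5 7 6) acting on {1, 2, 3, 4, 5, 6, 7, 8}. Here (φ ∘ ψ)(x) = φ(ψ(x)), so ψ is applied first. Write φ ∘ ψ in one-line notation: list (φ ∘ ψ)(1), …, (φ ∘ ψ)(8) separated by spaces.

3 7 8 1 5 6 2 4

For each element, apply ψ then φ: 1 → 2 → 3; 2 → 3 → 7; 3 → 8 → 8; 4 → 4 → 1; 5 → 7 → 5; 6 → 5 → 6; 7 → 6 → 2; 8 → 1 → 4.
Collecting the images, φ ∘ ψ = [3 7 8 1 5 6 2 4].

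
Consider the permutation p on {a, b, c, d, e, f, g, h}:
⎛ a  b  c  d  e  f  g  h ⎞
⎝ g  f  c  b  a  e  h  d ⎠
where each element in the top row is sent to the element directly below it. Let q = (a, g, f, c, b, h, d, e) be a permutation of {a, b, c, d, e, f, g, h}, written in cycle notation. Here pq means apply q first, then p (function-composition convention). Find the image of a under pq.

h

q(a) = g, then p(g) = h; composing gives (pq)(a) = h.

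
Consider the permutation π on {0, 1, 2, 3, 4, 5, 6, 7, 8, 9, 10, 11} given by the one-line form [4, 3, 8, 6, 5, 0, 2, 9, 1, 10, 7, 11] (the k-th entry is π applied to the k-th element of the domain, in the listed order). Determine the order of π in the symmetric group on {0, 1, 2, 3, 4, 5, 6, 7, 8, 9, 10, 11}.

Decomposing into disjoint cycles gives cycle lengths 5, 3, 3, 1.
The order is lcm(5, 3, 3) = 15.

15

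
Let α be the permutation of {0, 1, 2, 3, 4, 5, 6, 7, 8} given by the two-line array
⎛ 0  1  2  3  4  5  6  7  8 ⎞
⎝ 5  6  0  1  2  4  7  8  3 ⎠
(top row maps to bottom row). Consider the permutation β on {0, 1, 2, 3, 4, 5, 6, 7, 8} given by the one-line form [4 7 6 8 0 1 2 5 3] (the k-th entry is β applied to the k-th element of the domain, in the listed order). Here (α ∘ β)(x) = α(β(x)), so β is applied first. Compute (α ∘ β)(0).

β(0) = 4, then α(4) = 2; composing gives (α ∘ β)(0) = 2.

2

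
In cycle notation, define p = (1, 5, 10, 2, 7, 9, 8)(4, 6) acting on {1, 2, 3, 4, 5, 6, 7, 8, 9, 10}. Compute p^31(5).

7

5 lies in the 7-cycle (1, 5, 10, 2, 7, 9, 8).
On a 7-cycle, p^7 is the identity, so p^31 = p^3 there (31 ≡ 3 mod 7).
Stepping 3 places around the cycle: 5 → 10 → 2 → 7.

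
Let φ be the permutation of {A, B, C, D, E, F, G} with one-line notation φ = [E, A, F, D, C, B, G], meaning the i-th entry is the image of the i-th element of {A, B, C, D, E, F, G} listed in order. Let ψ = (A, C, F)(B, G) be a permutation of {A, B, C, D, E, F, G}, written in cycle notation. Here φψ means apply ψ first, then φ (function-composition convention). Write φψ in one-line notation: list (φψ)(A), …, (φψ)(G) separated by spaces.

F G B D C E A

(φψ)(x) = φ(ψ(x)). Computing each image: φ(ψ(A)) = φ(C) = F, φ(ψ(B)) = φ(G) = G, φ(ψ(C)) = φ(F) = B, φ(ψ(D)) = φ(D) = D, φ(ψ(E)) = φ(E) = C, φ(ψ(F)) = φ(A) = E, φ(ψ(G)) = φ(B) = A.
Hence φψ = [F G B D C E A].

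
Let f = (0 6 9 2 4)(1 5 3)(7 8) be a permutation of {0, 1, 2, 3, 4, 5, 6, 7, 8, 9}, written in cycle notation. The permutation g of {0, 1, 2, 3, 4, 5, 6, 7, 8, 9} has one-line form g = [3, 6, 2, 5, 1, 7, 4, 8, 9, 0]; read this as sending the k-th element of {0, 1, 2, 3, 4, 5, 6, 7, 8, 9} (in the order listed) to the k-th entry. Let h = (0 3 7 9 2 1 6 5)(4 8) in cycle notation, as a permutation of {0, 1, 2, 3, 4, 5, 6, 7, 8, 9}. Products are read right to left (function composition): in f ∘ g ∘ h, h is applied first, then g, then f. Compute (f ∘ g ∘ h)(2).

(f ∘ g ∘ h)(2) = f(g(h(2))). h(2) = 1, then g(1) = 6, then f(6) = 9, so the result is 9.

9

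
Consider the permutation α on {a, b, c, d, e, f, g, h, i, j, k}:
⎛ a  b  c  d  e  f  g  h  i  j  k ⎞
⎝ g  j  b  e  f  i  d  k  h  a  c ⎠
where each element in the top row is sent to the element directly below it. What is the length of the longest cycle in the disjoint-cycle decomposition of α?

11

Decomposing into disjoint cycles gives (a g d e f i h k c b j); the longest has length 11.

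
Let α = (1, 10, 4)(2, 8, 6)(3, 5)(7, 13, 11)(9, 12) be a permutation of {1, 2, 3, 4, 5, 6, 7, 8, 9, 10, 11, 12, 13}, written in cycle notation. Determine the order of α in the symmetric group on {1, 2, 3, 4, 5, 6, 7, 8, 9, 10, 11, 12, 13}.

6

The disjoint cycles have lengths 3, 3, 3, 2, 2.
The order of α is the least common multiple of its cycle lengths: lcm(3, 3, 3, 2, 2) = 6.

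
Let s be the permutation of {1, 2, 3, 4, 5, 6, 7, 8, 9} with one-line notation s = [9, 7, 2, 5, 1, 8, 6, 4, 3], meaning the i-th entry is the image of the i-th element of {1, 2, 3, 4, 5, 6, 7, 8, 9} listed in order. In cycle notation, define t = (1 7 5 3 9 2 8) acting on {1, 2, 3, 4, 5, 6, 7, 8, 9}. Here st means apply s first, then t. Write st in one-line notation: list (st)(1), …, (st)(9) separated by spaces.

For each element, apply s then t: 1 → 9 → 2; 2 → 7 → 5; 3 → 2 → 8; 4 → 5 → 3; 5 → 1 → 7; 6 → 8 → 1; 7 → 6 → 6; 8 → 4 → 4; 9 → 3 → 9.
Collecting the images, st = [2 5 8 3 7 1 6 4 9].

2 5 8 3 7 1 6 4 9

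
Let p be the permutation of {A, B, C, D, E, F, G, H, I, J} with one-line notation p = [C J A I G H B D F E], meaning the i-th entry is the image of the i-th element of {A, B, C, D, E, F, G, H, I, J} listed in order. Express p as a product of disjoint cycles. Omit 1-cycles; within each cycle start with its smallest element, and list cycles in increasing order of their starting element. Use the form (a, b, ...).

Start at A and follow images: A → C → A, giving the cycle (A, C).
Repeating from the next unused element and collecting all non-trivial cycles gives (A, C)(B, J, E, G)(D, I, F, H).

(A, C)(B, J, E, G)(D, I, F, H)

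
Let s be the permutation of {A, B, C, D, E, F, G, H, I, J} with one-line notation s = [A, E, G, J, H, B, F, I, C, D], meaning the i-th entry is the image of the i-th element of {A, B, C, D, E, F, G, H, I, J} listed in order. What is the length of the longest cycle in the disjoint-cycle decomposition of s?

7

Decomposing into disjoint cycles gives (B E H I C G F)(D J); the longest has length 7.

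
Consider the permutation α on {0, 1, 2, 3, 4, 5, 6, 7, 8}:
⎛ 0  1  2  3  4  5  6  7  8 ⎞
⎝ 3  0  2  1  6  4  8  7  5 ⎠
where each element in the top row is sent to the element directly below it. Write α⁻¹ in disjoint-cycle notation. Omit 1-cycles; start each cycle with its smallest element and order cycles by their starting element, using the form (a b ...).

(0 1 3)(4 5 8 6)

First write α in disjoint cycles: (0 3 1)(4 6 8 5).
Reversing each cycle (and rotating so the smallest element leads) gives α⁻¹ = (0 1 3)(4 5 8 6).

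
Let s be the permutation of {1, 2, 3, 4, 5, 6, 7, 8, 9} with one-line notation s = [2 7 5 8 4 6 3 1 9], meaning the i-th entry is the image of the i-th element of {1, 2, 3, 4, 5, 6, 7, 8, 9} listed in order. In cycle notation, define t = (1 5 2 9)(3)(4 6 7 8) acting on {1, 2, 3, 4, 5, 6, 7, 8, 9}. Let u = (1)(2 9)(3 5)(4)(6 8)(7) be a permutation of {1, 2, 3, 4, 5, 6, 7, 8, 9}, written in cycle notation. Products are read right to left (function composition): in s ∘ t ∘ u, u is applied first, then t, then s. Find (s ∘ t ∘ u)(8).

3

Chase 8: u(8) = 6; t(6) = 7; s(7) = 3. Hence (s ∘ t ∘ u)(8) = 3.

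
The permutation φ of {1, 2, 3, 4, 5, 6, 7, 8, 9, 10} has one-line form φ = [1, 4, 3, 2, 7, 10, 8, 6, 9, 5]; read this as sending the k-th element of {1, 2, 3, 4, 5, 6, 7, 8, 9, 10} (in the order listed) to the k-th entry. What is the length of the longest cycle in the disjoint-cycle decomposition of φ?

5

Decomposing into disjoint cycles gives (2, 4)(5, 7, 8, 6, 10); the longest has length 5.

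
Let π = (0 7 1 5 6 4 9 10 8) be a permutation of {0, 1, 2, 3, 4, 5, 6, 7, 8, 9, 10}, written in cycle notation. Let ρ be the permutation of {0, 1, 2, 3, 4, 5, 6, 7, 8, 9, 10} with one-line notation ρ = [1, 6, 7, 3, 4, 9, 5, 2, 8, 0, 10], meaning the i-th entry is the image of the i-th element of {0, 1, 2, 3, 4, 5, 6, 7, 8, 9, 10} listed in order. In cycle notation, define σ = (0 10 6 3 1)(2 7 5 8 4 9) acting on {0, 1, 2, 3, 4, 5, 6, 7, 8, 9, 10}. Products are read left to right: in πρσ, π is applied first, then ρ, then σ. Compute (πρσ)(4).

10

Apply the permutations in order: π(4) = 9, then ρ(9) = 0, then σ(0) = 10. So (πρσ)(4) = 10.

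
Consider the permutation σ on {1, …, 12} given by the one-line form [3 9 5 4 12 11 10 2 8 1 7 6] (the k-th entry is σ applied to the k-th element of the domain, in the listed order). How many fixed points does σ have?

The fixed points (elements with σ(x) = x) are {4}, so there is 1.

1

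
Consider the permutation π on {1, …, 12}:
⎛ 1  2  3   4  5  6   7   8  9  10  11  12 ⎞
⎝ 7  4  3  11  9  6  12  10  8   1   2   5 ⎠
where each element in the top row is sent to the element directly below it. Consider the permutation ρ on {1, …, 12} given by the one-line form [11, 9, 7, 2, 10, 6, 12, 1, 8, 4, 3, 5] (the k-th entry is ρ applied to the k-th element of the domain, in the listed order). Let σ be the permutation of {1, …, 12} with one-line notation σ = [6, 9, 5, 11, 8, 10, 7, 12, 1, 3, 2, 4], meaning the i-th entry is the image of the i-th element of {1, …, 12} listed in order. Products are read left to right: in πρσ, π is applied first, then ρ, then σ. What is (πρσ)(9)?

6

Chase 9: π(9) = 8; ρ(8) = 1; σ(1) = 6. Hence (πρσ)(9) = 6.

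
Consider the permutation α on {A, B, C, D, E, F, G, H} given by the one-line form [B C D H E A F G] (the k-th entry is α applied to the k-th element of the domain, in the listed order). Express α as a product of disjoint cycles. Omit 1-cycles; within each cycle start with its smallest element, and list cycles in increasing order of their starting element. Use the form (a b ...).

(A B C D H G F)

Start at A and follow images: A → B → C → D → H → G → F → A, giving the cycle (A B C D H G F).
Repeating from the next unused element and collecting all non-trivial cycles gives (A B C D H G F).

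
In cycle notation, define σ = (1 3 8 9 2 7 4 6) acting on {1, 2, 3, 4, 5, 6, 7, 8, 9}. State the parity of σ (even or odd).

The cycle lengths are 8, 1.
A cycle is odd iff its length is even; σ has 1 even-length cycle, so sgn(σ) = (−1)^1 and σ is odd.

odd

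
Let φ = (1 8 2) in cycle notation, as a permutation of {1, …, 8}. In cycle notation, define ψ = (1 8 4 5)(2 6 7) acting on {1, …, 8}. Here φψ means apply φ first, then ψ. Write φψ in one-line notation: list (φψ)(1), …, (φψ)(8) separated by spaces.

4 8 3 5 1 7 2 6

For each element, apply φ then ψ: 1 → 8 → 4; 2 → 1 → 8; 3 → 3 → 3; 4 → 4 → 5; 5 → 5 → 1; 6 → 6 → 7; 7 → 7 → 2; 8 → 2 → 6.
Collecting the images, φψ = [4 8 3 5 1 7 2 6].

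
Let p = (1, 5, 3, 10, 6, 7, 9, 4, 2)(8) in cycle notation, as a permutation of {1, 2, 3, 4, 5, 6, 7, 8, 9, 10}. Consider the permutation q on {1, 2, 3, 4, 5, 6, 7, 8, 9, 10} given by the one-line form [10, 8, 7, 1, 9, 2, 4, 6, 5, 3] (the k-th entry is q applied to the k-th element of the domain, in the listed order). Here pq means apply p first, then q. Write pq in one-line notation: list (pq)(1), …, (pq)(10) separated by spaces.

(pq)(x) = q(p(x)). Computing each image: q(p(1)) = q(5) = 9, q(p(2)) = q(1) = 10, q(p(3)) = q(10) = 3, q(p(4)) = q(2) = 8, q(p(5)) = q(3) = 7, q(p(6)) = q(7) = 4, q(p(7)) = q(9) = 5, q(p(8)) = q(8) = 6, q(p(9)) = q(4) = 1, q(p(10)) = q(6) = 2.
Hence pq = [9 10 3 8 7 4 5 6 1 2].

9 10 3 8 7 4 5 6 1 2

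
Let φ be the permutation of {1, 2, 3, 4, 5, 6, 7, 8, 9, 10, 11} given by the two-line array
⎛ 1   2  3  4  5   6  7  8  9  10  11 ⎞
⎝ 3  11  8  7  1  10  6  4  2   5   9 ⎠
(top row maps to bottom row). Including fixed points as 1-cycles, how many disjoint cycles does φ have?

2

The cycle decomposition is (1, 3, 8, 4, 7, 6, 10, 5)(2, 11, 9), which has 2 cycles (counting 1-cycles).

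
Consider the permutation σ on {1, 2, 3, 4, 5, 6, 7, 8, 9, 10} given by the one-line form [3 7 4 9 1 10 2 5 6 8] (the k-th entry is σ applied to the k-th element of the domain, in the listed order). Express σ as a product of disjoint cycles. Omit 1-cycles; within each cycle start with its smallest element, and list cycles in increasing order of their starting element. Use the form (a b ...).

Iterating σ from 1 gives 1 → 3 → 4 → 9 → 6 → 10 → 8 → 5 → 1; that is the 8-cycle (1 3 4 9 6 10 8 5).
Continuing from each remaining unvisited element yields (1 3 4 9 6 10 8 5)(2 7).

(1 3 4 9 6 10 8 5)(2 7)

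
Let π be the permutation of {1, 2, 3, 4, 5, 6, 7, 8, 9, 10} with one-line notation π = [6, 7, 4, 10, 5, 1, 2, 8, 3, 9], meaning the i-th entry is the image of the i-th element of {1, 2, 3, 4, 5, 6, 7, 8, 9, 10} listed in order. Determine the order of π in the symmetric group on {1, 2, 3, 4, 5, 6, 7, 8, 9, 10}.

The disjoint-cycle form of π has cycle lengths 4, 2, 2, 1, 1.
The order of π is the least common multiple of its cycle lengths: lcm(4, 2, 2) = 4.

4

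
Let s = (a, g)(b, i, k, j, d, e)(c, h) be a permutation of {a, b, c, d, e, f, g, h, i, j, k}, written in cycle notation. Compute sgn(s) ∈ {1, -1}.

-1

The cycle lengths are 6, 2, 2, 1.
A cycle of length ℓ contributes ℓ−1 transpositions, so s is a product of 5 + 1 + 1 = 7 transpositions — odd.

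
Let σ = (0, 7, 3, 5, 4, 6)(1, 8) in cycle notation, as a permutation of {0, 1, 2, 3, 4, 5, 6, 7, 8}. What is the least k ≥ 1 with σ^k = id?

6

The disjoint cycles have lengths 6, 2, 1.
The order is lcm(6, 2) = 6.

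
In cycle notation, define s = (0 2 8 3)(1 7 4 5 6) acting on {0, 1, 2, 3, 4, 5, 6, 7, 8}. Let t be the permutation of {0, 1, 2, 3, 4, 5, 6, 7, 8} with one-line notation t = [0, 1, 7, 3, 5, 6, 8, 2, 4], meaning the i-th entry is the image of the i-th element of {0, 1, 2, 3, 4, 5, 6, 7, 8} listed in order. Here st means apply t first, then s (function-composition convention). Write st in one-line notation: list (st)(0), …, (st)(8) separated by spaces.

2 7 4 0 6 1 3 8 5

(st)(x) = s(t(x)). Computing each image: s(t(0)) = s(0) = 2, s(t(1)) = s(1) = 7, s(t(2)) = s(7) = 4, s(t(3)) = s(3) = 0, s(t(4)) = s(5) = 6, s(t(5)) = s(6) = 1, s(t(6)) = s(8) = 3, s(t(7)) = s(2) = 8, s(t(8)) = s(4) = 5.
Hence st = [2 7 4 0 6 1 3 8 5].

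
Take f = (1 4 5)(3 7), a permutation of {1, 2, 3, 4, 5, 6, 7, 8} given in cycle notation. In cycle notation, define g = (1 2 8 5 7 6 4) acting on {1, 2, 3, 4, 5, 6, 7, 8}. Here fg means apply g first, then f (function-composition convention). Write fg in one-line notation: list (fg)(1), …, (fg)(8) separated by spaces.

Chase each element through g then f: 1 → 2 → 2; 2 → 8 → 8; 3 → 3 → 7; 4 → 1 → 4; 5 → 7 → 3; 6 → 4 → 5; 7 → 6 → 6; 8 → 5 → 1.
So fg in one-line form is 2 8 7 4 3 5 6 1.

2 8 7 4 3 5 6 1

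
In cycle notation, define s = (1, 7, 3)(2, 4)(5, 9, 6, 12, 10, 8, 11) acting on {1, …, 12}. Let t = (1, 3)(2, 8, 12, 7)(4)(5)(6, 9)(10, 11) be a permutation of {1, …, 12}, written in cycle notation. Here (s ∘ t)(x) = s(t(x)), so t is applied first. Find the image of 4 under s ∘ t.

t(4) = 4, then s(4) = 2; composing gives (s ∘ t)(4) = 2.

2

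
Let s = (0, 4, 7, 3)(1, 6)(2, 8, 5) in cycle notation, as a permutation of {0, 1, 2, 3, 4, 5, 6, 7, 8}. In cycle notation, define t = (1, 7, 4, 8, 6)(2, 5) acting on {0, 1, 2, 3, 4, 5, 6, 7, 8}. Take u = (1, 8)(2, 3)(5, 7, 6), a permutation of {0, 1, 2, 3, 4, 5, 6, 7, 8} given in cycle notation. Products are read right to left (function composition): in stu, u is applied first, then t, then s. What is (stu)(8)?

(stu)(8) = s(t(u(8))). u(8) = 1, then t(1) = 7, then s(7) = 3, so the result is 3.

3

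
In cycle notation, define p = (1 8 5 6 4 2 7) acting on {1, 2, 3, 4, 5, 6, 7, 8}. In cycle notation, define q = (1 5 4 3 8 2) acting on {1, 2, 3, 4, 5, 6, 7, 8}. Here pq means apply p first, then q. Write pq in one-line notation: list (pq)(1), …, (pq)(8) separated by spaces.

2 7 8 1 6 3 5 4

(pq)(x) = q(p(x)). Computing each image: q(p(1)) = q(8) = 2, q(p(2)) = q(7) = 7, q(p(3)) = q(3) = 8, q(p(4)) = q(2) = 1, q(p(5)) = q(6) = 6, q(p(6)) = q(4) = 3, q(p(7)) = q(1) = 5, q(p(8)) = q(5) = 4.
Hence pq = [2 7 8 1 6 3 5 4].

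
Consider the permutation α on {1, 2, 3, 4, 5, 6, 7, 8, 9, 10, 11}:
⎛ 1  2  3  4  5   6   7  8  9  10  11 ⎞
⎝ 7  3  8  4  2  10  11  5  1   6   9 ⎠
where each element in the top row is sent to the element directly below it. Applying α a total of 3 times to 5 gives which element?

Tracing 5 → 2 → … returns to 5 after 4 steps, so 5 lies in a 4-cycle (2, 3, 8, 5).
Stepping 3 places around the cycle: 5 → 2 → 3 → 8.

8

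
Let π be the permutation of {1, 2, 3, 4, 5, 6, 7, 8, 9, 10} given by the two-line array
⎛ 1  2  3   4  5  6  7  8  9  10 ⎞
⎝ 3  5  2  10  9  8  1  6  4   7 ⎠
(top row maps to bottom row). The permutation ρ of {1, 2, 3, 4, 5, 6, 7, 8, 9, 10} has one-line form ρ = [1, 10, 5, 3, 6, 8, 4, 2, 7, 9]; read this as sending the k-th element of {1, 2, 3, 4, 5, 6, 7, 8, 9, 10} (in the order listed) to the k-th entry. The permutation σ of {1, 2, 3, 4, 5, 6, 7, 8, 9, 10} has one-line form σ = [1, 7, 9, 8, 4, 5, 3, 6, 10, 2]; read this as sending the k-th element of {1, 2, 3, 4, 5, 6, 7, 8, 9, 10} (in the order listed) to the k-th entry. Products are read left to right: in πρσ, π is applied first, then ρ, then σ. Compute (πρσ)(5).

3

Chase 5: π(5) = 9; ρ(9) = 7; σ(7) = 3. Hence (πρσ)(5) = 3.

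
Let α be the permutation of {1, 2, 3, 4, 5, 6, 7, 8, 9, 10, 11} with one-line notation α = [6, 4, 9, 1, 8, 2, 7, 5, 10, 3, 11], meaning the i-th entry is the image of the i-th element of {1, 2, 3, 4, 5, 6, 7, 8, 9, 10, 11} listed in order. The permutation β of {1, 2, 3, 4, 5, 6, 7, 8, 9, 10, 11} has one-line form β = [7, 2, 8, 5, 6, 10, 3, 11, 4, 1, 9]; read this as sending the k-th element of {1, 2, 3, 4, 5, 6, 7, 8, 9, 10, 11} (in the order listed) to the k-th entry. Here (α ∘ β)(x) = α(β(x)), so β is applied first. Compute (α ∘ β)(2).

4

(α ∘ β)(2) = α(β(2)). β(2) = 2, then α(2) = 4. So (α ∘ β)(2) = 4.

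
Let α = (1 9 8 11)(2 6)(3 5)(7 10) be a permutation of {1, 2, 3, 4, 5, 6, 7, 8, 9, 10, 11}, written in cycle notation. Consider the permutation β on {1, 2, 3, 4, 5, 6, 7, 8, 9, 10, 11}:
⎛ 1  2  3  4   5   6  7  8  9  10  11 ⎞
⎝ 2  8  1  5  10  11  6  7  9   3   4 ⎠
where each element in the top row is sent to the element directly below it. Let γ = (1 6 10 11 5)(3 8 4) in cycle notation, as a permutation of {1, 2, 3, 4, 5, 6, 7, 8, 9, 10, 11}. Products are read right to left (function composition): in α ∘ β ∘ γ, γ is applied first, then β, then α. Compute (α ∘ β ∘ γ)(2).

Chase 2: γ(2) = 2; β(2) = 8; α(8) = 11. Hence (α ∘ β ∘ γ)(2) = 11.

11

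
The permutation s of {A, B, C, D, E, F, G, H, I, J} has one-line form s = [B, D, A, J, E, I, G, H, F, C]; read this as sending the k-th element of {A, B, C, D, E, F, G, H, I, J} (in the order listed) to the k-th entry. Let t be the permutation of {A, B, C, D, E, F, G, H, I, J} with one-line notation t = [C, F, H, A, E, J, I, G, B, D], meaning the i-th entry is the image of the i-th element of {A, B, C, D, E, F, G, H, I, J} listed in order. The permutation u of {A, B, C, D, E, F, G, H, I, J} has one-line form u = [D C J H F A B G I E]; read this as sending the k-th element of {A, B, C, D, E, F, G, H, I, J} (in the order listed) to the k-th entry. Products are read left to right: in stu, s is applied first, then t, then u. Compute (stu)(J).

G

(stu)(J) = u(t(s(J))). s(J) = C, then t(C) = H, then u(H) = G, so the result is G.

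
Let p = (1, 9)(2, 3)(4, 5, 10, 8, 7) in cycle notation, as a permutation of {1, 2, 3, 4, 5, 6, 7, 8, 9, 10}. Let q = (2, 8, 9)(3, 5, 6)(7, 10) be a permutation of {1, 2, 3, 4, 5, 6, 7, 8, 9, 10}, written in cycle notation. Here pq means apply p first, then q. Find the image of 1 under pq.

2

p(1) = 9, then q(9) = 2; composing gives (pq)(1) = 2.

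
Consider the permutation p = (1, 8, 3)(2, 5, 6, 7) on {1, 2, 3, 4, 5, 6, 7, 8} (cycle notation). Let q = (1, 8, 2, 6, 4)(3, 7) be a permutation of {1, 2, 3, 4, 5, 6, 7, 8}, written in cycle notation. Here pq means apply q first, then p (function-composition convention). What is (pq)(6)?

4

q(6) = 4, then p(4) = 4; composing gives (pq)(6) = 4.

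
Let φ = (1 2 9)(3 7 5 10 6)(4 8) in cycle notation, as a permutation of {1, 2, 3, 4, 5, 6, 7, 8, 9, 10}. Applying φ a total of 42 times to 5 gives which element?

6

5 lies in the 5-cycle (3 7 5 10 6).
Powers repeat with period 5 on this cycle, and 42 mod 5 = 2, so φ^42(5) = φ^2(5).
Advancing 2 steps from 5: 5 → 10 → 6.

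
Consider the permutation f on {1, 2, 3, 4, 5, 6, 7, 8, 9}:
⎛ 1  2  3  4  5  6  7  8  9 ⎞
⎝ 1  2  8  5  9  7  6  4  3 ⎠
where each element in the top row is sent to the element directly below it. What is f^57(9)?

Tracing 9 → 3 → … returns to 9 after 5 steps, so 9 lies in a 5-cycle (3 8 4 5 9).
On a 5-cycle, f^5 is the identity, so f^57 = f^2 there (57 ≡ 2 mod 5).
Stepping 2 places around the cycle: 9 → 3 → 8.

8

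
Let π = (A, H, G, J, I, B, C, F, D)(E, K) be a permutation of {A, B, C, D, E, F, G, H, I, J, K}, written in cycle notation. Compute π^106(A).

F

A lies in the 9-cycle (A, H, G, J, I, B, C, F, D).
Powers repeat with period 9 on this cycle, and 106 mod 9 = 7, so π^106(A) = π^7(A).
Advancing 7 steps from A: A → H → G → J → I → B → C → F.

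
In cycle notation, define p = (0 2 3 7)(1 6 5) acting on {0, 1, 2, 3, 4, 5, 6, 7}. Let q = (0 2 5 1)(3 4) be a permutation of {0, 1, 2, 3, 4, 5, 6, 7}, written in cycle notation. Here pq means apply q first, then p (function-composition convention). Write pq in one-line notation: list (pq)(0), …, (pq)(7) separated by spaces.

3 2 1 4 7 6 5 0

(pq)(x) = p(q(x)). Computing each image: p(q(0)) = p(2) = 3, p(q(1)) = p(0) = 2, p(q(2)) = p(5) = 1, p(q(3)) = p(4) = 4, p(q(4)) = p(3) = 7, p(q(5)) = p(1) = 6, p(q(6)) = p(6) = 5, p(q(7)) = p(7) = 0.
Hence pq = [3 2 1 4 7 6 5 0].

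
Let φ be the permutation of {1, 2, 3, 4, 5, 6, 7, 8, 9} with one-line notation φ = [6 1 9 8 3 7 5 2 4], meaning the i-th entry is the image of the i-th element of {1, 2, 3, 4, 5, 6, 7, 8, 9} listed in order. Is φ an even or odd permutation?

In disjoint-cycle form the cycle lengths are 9.
A cycle is odd iff its length is even; φ has 0 even-length cycles, so sgn(φ) = (−1)^0 and φ is even.

even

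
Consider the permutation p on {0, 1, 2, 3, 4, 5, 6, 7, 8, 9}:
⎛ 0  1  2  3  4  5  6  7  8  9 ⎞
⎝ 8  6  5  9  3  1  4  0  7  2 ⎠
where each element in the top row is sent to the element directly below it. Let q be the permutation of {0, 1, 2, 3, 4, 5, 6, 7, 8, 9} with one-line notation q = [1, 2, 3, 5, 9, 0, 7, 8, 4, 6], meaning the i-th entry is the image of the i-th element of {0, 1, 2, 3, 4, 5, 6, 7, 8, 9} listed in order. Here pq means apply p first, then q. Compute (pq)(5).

First apply p: p(5) = 1, then q(1) = 2. Thus (pq)(5) = 2.

2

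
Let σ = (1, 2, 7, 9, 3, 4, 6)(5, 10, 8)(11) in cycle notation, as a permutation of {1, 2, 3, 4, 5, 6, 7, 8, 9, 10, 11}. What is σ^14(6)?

6 lies in the 7-cycle (1, 2, 7, 9, 3, 4, 6).
On a 7-cycle, σ^7 is the identity, so σ^14 = σ^0 there (14 ≡ 0 mod 7).
So σ^14(6) = 6.

6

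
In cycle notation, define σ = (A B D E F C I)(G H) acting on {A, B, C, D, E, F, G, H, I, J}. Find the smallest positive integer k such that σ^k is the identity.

The cycle type of σ is (7, 2, 1).
The order is lcm(7, 2) = 14.

14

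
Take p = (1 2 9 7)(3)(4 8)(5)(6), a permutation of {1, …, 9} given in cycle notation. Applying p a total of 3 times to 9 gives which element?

2

9 lies in the 4-cycle (1 2 9 7).
Advancing 3 steps from 9: 9 → 7 → 1 → 2.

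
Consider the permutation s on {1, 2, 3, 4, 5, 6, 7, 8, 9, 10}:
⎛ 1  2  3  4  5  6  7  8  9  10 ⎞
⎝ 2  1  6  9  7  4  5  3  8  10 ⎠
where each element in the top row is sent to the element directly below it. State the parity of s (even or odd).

even

In disjoint-cycle form the cycle lengths are 5, 2, 2, 1.
A cycle of length ℓ contributes ℓ−1 transpositions, so s is a product of 4 + 1 + 1 = 6 transpositions — even.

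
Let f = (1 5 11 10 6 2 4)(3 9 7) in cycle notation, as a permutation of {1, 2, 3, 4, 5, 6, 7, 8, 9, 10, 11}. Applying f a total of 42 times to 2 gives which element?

2

2 lies in the 7-cycle (1 5 11 10 6 2 4).
On a 7-cycle, f^7 is the identity, so f^42 = f^0 there (42 ≡ 0 mod 7).
So f^42(2) = 2.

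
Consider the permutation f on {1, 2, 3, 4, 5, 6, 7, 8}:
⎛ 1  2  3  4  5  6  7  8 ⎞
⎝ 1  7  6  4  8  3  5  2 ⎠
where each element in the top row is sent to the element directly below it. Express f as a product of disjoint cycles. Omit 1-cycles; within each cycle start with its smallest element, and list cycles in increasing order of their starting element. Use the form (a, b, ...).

(2, 7, 5, 8)(3, 6)

Iterating f from 2 gives 2 → 7 → 5 → 8 → 2; that is the 4-cycle (2, 7, 5, 8).
Continuing from each remaining unvisited element yields (2, 7, 5, 8)(3, 6).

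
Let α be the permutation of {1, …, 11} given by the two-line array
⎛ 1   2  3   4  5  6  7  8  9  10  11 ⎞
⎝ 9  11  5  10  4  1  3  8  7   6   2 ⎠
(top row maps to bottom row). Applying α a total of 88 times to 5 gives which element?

Tracing 5 → 4 → … returns to 5 after 8 steps, so 5 lies in an 8-cycle (1, 9, 7, 3, 5, 4, 10, 6).
On an 8-cycle, α^8 is the identity, so α^88 = α^0 there (88 ≡ 0 mod 8).
So α^88(5) = 5.

5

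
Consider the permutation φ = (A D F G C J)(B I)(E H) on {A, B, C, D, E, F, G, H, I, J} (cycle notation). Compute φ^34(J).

G

J lies in the 6-cycle (A D F G C J).
Since the cycle has length 6, φ^34 acts on it the same as φ^4 (34 mod 6 = 4).
Stepping 4 places around the cycle: J → A → D → F → G.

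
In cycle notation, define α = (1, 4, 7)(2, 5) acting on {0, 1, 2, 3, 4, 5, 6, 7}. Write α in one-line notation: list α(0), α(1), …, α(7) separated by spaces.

Each element maps to the next entry in its cycle (wrapping to the front): 0→0, 1→4, 2→5, 3→3, 4→7, 5→2, 6→6, 7→1.
Listing these in domain order gives 0 4 5 3 7 2 6 1.

0 4 5 3 7 2 6 1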